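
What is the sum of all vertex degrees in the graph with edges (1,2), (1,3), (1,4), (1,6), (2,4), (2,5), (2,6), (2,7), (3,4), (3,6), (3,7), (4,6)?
24 (handshake: sum of degrees = 2|E| = 2 x 12 = 24)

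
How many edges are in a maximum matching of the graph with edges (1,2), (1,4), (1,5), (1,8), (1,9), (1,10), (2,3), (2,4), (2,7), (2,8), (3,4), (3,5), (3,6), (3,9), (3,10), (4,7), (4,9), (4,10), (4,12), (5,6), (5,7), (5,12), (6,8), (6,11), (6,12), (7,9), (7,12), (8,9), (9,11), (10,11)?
6 (matching: (1,8), (2,3), (4,10), (5,7), (6,12), (9,11); upper bound floor(n/2) = floor(12/2) = 6)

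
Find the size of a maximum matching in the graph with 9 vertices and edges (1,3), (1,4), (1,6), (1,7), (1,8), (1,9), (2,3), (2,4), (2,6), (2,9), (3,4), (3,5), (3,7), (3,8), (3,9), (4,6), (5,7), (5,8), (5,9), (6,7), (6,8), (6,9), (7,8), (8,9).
4 (matching: (1,7), (2,9), (3,5), (6,8); upper bound floor(n/2) = floor(9/2) = 4)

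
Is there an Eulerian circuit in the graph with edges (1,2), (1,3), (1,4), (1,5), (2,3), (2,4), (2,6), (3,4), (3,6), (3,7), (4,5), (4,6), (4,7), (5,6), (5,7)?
No (2 vertices have odd degree: {3, 7}; Eulerian circuit requires 0)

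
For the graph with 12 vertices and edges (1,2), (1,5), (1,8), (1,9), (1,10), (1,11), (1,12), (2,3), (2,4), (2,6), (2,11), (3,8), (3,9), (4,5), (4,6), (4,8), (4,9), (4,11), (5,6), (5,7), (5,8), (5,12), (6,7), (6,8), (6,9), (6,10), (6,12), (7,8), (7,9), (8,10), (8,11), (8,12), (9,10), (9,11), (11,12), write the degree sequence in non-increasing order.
[9, 8, 7, 7, 6, 6, 6, 5, 5, 4, 4, 3] (degrees: deg(1)=7, deg(2)=5, deg(3)=3, deg(4)=6, deg(5)=6, deg(6)=8, deg(7)=4, deg(8)=9, deg(9)=7, deg(10)=4, deg(11)=6, deg(12)=5)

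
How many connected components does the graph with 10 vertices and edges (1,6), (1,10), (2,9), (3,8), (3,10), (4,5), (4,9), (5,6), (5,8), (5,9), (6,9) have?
2 (components: {1, 2, 3, 4, 5, 6, 8, 9, 10}, {7})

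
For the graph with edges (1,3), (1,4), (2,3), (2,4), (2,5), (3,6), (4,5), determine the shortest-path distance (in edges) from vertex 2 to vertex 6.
2 (path: 2 -> 3 -> 6, 2 edges)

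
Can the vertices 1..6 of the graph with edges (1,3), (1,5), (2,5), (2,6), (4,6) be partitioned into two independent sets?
Yes. Partition: {1, 2, 4}, {3, 5, 6}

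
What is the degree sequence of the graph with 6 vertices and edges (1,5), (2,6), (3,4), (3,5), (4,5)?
[3, 2, 2, 1, 1, 1] (degrees: deg(1)=1, deg(2)=1, deg(3)=2, deg(4)=2, deg(5)=3, deg(6)=1)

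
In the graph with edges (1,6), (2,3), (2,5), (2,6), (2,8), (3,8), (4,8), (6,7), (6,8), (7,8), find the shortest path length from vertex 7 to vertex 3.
2 (path: 7 -> 8 -> 3, 2 edges)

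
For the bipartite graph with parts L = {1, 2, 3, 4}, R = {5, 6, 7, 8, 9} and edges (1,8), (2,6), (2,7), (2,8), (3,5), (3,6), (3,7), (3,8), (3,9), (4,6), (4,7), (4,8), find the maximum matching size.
4 (matching: (1,8), (2,7), (3,9), (4,6); upper bound min(|L|,|R|) = min(4,5) = 4)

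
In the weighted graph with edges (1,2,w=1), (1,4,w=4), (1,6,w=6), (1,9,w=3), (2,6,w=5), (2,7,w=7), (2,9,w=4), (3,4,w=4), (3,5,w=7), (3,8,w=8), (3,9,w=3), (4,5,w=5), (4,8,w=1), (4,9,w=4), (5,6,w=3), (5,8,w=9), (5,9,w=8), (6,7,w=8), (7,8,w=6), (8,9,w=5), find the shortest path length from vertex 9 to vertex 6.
9 (path: 9 -> 2 -> 6; weights 4 + 5 = 9)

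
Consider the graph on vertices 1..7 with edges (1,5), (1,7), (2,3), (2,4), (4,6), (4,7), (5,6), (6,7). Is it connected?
Yes (BFS from 1 visits [1, 5, 7, 6, 4, 2, 3] — all 7 vertices reached)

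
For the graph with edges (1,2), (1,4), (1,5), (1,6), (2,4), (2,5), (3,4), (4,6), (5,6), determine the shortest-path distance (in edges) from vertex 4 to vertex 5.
2 (path: 4 -> 6 -> 5, 2 edges)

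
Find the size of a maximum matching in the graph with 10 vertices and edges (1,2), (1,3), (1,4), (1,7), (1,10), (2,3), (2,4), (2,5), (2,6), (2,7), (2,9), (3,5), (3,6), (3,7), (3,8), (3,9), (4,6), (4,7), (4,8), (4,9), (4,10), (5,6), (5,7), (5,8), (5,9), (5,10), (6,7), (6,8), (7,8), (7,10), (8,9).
5 (matching: (1,4), (2,7), (3,6), (5,10), (8,9); upper bound floor(n/2) = floor(10/2) = 5)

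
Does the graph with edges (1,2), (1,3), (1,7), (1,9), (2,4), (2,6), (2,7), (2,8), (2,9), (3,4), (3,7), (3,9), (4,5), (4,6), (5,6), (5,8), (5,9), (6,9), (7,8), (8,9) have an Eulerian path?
Yes — and in fact it has an Eulerian circuit (the graph is connected and all 9 vertices have even degree)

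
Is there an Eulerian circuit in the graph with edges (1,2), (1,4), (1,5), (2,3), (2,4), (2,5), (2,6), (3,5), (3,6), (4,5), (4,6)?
No (4 vertices have odd degree: {1, 2, 3, 6}; Eulerian circuit requires 0)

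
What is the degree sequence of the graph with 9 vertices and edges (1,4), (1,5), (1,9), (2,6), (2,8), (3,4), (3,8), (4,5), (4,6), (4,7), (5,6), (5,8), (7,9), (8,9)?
[5, 4, 4, 3, 3, 3, 2, 2, 2] (degrees: deg(1)=3, deg(2)=2, deg(3)=2, deg(4)=5, deg(5)=4, deg(6)=3, deg(7)=2, deg(8)=4, deg(9)=3)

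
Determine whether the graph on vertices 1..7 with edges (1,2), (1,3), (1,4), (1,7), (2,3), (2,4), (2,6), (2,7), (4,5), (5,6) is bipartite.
No (odd cycle of length 3: 2 -> 1 -> 3 -> 2)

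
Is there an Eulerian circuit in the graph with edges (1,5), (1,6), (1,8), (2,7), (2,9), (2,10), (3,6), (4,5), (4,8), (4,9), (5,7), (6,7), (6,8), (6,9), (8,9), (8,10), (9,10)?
No (10 vertices have odd degree: {1, 2, 3, 4, 5, 6, 7, 8, 9, 10}; Eulerian circuit requires 0)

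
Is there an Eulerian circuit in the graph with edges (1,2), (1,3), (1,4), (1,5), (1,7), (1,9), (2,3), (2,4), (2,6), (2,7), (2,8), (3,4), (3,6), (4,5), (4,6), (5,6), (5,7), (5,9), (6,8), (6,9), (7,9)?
No (2 vertices have odd degree: {4, 5}; Eulerian circuit requires 0)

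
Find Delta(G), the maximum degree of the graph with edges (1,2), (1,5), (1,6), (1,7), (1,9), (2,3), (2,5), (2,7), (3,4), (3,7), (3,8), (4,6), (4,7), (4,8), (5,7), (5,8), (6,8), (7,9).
6 (attained at vertex 7)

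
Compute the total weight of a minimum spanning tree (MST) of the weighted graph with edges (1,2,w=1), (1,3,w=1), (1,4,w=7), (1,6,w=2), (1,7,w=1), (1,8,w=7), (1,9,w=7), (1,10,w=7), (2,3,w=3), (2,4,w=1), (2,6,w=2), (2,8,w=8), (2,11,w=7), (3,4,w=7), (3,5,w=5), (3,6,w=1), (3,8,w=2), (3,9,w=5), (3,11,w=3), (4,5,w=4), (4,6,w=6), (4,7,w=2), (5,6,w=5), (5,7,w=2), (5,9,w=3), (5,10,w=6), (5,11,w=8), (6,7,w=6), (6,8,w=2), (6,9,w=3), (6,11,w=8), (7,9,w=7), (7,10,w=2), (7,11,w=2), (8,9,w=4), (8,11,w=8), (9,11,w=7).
16 (MST edges: (1,2,w=1), (1,3,w=1), (1,7,w=1), (2,4,w=1), (3,6,w=1), (3,8,w=2), (5,7,w=2), (5,9,w=3), (7,10,w=2), (7,11,w=2); sum of weights 1 + 1 + 1 + 1 + 1 + 2 + 2 + 3 + 2 + 2 = 16)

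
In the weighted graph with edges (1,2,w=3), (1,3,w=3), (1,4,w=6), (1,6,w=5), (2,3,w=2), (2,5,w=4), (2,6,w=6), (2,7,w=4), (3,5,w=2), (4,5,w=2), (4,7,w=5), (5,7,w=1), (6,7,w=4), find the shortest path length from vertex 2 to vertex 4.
6 (path: 2 -> 5 -> 4; weights 4 + 2 = 6)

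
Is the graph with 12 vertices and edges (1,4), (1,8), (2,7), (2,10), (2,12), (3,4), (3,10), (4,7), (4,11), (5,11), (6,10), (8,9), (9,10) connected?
Yes (BFS from 1 visits [1, 4, 8, 3, 7, 11, 9, 10, 2, 5, 6, 12] — all 12 vertices reached)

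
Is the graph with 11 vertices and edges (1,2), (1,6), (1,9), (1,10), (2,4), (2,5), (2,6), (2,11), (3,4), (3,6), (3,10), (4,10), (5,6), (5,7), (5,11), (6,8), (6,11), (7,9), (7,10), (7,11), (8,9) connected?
Yes (BFS from 1 visits [1, 2, 6, 9, 10, 4, 5, 11, 3, 8, 7] — all 11 vertices reached)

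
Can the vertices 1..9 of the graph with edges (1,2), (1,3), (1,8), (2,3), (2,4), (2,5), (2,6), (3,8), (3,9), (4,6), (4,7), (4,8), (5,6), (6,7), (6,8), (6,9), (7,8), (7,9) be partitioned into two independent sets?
No (odd cycle of length 3: 2 -> 1 -> 3 -> 2)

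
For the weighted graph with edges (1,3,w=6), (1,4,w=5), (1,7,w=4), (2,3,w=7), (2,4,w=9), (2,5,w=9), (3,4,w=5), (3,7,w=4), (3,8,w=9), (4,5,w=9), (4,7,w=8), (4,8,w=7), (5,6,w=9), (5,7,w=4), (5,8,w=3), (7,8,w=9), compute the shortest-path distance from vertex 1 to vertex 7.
4 (path: 1 -> 7; weights 4 = 4)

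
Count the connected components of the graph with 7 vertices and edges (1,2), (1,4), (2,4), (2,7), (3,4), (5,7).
2 (components: {1, 2, 3, 4, 5, 7}, {6})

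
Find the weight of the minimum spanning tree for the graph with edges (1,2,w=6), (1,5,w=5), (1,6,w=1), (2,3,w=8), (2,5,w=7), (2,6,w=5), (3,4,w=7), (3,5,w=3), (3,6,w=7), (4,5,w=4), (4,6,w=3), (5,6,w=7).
16 (MST edges: (1,6,w=1), (2,6,w=5), (3,5,w=3), (4,5,w=4), (4,6,w=3); sum of weights 1 + 5 + 3 + 4 + 3 = 16)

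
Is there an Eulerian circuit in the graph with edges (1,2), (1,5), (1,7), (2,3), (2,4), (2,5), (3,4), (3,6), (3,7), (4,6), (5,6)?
No (4 vertices have odd degree: {1, 4, 5, 6}; Eulerian circuit requires 0)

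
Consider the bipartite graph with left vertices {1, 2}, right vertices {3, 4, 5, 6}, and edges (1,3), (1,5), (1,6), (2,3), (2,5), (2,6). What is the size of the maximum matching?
2 (matching: (1,6), (2,5); upper bound min(|L|,|R|) = min(2,4) = 2)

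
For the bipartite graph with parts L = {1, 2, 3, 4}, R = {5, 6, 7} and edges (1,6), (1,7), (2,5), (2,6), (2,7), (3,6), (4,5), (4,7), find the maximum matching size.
3 (matching: (1,7), (2,6), (4,5); upper bound min(|L|,|R|) = min(4,3) = 3)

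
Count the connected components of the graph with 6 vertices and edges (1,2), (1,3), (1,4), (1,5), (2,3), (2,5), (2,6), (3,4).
1 (components: {1, 2, 3, 4, 5, 6})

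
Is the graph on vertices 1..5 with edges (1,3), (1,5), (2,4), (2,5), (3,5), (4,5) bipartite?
No (odd cycle of length 3: 5 -> 1 -> 3 -> 5)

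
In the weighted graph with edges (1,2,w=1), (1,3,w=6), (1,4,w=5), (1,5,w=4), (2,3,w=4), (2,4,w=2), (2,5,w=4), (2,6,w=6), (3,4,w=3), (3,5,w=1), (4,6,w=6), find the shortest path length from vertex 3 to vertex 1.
5 (path: 3 -> 5 -> 1; weights 1 + 4 = 5)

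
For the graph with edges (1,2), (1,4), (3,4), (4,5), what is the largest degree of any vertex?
3 (attained at vertex 4)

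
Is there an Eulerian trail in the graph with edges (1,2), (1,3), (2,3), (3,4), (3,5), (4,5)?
Yes — and in fact it has an Eulerian circuit (the graph is connected and all 5 vertices have even degree)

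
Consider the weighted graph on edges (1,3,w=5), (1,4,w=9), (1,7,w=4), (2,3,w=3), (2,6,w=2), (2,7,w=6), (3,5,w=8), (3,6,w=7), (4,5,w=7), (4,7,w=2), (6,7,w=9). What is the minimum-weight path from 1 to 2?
8 (path: 1 -> 3 -> 2; weights 5 + 3 = 8)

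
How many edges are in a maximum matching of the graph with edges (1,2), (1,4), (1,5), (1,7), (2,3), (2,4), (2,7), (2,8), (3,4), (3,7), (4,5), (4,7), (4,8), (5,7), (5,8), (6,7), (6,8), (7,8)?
4 (matching: (1,2), (3,4), (5,8), (6,7); upper bound floor(n/2) = floor(8/2) = 4)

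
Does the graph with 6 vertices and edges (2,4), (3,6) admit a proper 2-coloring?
Yes. Partition: {1, 2, 3, 5}, {4, 6}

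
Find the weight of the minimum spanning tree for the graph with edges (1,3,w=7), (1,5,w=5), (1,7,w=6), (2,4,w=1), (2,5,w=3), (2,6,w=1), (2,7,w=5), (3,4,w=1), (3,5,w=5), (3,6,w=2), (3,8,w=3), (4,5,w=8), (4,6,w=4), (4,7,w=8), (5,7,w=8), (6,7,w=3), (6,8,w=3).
17 (MST edges: (1,5,w=5), (2,4,w=1), (2,5,w=3), (2,6,w=1), (3,4,w=1), (3,8,w=3), (6,7,w=3); sum of weights 5 + 1 + 3 + 1 + 1 + 3 + 3 = 17)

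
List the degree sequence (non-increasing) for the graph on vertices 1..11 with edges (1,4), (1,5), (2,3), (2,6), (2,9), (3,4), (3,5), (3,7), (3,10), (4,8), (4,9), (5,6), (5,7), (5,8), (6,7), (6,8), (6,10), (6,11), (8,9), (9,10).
[6, 5, 5, 4, 4, 4, 3, 3, 3, 2, 1] (degrees: deg(1)=2, deg(2)=3, deg(3)=5, deg(4)=4, deg(5)=5, deg(6)=6, deg(7)=3, deg(8)=4, deg(9)=4, deg(10)=3, deg(11)=1)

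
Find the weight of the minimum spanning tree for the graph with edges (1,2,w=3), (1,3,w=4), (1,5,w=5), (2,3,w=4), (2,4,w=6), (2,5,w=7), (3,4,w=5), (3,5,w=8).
17 (MST edges: (1,2,w=3), (1,3,w=4), (1,5,w=5), (3,4,w=5); sum of weights 3 + 4 + 5 + 5 = 17)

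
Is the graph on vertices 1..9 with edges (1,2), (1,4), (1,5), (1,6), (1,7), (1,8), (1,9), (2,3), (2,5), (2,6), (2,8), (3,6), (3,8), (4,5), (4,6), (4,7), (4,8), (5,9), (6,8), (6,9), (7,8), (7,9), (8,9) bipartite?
No (odd cycle of length 3: 6 -> 1 -> 2 -> 6)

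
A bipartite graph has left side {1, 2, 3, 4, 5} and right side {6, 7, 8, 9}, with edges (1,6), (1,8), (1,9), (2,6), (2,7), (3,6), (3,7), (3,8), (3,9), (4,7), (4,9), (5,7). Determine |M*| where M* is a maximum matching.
4 (matching: (1,9), (2,6), (3,8), (4,7); upper bound min(|L|,|R|) = min(5,4) = 4)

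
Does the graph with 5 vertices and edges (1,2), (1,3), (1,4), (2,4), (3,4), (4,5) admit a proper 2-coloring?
No (odd cycle of length 3: 2 -> 1 -> 4 -> 2)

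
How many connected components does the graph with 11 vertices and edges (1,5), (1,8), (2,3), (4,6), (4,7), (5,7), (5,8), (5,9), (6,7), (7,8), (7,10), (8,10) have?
3 (components: {1, 4, 5, 6, 7, 8, 9, 10}, {2, 3}, {11})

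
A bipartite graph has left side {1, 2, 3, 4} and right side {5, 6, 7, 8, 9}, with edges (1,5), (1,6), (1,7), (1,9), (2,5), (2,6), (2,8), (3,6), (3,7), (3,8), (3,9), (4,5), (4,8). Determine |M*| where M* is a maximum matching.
4 (matching: (1,9), (2,6), (3,7), (4,8); upper bound min(|L|,|R|) = min(4,5) = 4)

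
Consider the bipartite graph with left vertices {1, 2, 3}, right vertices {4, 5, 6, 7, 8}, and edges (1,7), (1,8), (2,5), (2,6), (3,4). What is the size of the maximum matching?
3 (matching: (1,8), (2,6), (3,4); upper bound min(|L|,|R|) = min(3,5) = 3)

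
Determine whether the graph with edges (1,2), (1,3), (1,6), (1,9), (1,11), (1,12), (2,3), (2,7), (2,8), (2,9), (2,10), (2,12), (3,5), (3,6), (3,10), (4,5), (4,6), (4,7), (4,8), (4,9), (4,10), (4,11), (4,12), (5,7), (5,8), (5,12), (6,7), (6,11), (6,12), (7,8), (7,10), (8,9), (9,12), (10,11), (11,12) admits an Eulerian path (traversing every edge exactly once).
No (8 vertices have odd degree: {2, 3, 5, 8, 9, 10, 11, 12}; Eulerian path requires 0 or 2)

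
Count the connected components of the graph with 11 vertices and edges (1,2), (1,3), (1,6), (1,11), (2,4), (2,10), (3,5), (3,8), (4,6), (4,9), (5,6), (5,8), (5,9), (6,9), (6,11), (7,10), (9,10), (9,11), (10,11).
1 (components: {1, 2, 3, 4, 5, 6, 7, 8, 9, 10, 11})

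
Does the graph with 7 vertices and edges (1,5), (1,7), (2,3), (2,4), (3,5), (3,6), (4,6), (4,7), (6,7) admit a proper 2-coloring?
No (odd cycle of length 3: 4 -> 7 -> 6 -> 4)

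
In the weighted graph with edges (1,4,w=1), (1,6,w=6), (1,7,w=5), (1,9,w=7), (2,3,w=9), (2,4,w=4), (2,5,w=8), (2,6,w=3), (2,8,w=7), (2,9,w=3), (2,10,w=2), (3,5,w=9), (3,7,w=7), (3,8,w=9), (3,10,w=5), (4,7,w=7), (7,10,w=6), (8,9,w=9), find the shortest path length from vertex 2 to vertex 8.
7 (path: 2 -> 8; weights 7 = 7)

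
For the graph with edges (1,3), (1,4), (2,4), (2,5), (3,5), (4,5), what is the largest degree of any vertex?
3 (attained at vertices 4, 5)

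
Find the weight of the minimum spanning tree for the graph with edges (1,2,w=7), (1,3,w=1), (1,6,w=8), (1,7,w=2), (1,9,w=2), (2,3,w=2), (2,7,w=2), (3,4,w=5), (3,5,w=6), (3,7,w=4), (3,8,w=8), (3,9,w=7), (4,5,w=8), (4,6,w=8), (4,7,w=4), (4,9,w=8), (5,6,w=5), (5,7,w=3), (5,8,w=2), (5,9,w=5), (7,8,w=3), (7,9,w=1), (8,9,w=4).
20 (MST edges: (1,3,w=1), (1,7,w=2), (2,7,w=2), (4,7,w=4), (5,6,w=5), (5,7,w=3), (5,8,w=2), (7,9,w=1); sum of weights 1 + 2 + 2 + 4 + 5 + 3 + 2 + 1 = 20)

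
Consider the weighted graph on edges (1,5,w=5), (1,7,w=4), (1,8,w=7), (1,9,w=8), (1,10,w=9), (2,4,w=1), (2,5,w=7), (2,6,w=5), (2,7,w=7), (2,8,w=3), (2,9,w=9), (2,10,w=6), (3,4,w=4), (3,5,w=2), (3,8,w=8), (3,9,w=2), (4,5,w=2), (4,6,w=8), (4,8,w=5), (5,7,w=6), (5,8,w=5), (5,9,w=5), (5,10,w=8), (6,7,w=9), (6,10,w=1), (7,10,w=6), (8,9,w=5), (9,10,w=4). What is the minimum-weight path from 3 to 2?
5 (path: 3 -> 4 -> 2; weights 4 + 1 = 5)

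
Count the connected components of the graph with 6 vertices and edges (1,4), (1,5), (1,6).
3 (components: {1, 4, 5, 6}, {2}, {3})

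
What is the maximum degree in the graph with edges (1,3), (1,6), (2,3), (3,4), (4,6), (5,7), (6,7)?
3 (attained at vertices 3, 6)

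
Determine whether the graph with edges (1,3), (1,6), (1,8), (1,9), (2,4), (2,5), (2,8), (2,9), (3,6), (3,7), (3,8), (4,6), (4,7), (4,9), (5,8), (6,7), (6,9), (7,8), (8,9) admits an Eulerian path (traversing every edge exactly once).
Yes (the graph is connected and exactly 2 vertices have odd degree: {6, 9}; any Eulerian path must start and end at those)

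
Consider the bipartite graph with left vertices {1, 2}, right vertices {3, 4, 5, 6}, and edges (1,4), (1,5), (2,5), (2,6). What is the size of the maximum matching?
2 (matching: (1,5), (2,6); upper bound min(|L|,|R|) = min(2,4) = 2)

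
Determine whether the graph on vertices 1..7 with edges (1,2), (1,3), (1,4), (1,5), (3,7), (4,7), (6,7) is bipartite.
Yes. Partition: {1, 7}, {2, 3, 4, 5, 6}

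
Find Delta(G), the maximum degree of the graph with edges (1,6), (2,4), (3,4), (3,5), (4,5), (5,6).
3 (attained at vertices 4, 5)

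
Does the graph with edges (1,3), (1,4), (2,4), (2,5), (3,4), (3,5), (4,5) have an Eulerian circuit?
No (2 vertices have odd degree: {3, 5}; Eulerian circuit requires 0)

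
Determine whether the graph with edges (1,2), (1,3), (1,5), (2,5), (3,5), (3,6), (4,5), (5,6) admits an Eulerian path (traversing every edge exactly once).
No (4 vertices have odd degree: {1, 3, 4, 5}; Eulerian path requires 0 or 2)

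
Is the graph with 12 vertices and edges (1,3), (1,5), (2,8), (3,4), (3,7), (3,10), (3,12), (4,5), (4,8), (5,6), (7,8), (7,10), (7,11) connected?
No, it has 2 components: {1, 2, 3, 4, 5, 6, 7, 8, 10, 11, 12}, {9}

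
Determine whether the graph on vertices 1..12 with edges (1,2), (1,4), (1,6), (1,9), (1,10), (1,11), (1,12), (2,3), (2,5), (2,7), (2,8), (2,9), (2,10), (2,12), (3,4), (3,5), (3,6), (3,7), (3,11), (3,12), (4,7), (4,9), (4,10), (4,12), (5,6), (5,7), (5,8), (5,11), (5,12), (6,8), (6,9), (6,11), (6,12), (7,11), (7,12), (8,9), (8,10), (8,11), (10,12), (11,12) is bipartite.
No (odd cycle of length 3: 11 -> 1 -> 6 -> 11)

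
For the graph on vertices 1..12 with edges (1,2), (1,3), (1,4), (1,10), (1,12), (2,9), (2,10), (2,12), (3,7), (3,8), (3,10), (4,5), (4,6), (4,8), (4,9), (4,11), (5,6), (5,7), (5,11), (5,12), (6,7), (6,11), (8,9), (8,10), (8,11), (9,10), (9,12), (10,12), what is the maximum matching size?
6 (matching: (1,10), (2,12), (3,8), (4,9), (5,7), (6,11); upper bound floor(n/2) = floor(12/2) = 6)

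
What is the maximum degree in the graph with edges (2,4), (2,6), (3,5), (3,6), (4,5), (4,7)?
3 (attained at vertex 4)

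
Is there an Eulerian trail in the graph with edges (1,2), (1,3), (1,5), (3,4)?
No (4 vertices have odd degree: {1, 2, 4, 5}; Eulerian path requires 0 or 2)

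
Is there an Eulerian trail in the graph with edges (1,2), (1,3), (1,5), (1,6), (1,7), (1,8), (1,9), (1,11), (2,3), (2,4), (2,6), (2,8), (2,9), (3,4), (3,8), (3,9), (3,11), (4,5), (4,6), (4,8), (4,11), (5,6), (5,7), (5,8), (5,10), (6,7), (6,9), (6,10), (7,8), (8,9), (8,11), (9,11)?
Yes (the graph is connected and exactly 2 vertices have odd degree: {6, 11}; any Eulerian path must start and end at those)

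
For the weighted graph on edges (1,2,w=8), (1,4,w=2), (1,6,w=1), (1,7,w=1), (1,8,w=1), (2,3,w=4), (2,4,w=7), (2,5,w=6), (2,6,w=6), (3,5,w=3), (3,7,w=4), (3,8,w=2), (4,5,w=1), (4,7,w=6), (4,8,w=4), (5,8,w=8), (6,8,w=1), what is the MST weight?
12 (MST edges: (1,4,w=2), (1,6,w=1), (1,7,w=1), (1,8,w=1), (2,3,w=4), (3,8,w=2), (4,5,w=1); sum of weights 2 + 1 + 1 + 1 + 4 + 2 + 1 = 12)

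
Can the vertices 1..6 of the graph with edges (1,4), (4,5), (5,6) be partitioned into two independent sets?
Yes. Partition: {1, 2, 3, 5}, {4, 6}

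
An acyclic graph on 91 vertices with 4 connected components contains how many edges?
87 (Each of the 4 component trees on V_i vertices has V_i - 1 edges; summing gives V - C = 91 - 4 = 87)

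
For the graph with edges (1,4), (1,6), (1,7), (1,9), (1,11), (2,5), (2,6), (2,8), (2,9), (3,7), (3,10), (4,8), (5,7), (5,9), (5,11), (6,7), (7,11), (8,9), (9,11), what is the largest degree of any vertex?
5 (attained at vertices 1, 7, 9)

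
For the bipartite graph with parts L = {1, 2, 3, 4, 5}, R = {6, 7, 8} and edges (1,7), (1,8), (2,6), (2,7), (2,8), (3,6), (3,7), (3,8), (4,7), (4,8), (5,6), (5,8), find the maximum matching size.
3 (matching: (1,8), (2,7), (3,6); upper bound min(|L|,|R|) = min(5,3) = 3)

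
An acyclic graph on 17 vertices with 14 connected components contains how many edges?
3 (Each of the 14 component trees on V_i vertices has V_i - 1 edges; summing gives V - C = 17 - 14 = 3)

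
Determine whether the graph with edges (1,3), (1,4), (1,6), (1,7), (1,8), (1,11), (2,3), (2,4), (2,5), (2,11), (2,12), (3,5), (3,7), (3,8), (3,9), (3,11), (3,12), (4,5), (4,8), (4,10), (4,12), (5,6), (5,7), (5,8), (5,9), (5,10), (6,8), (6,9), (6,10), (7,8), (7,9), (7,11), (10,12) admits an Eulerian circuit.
No (2 vertices have odd degree: {2, 6}; Eulerian circuit requires 0)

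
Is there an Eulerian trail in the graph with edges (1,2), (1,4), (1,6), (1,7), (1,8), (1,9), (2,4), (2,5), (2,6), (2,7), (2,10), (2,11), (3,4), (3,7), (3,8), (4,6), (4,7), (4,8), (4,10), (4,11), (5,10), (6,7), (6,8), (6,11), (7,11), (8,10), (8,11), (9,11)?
Yes (the graph is connected and exactly 2 vertices have odd degree: {2, 3}; any Eulerian path must start and end at those)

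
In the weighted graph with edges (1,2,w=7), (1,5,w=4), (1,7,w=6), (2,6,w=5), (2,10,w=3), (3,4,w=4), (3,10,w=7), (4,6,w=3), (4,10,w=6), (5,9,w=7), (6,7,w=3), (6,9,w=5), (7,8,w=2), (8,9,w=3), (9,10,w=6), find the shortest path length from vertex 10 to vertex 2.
3 (path: 10 -> 2; weights 3 = 3)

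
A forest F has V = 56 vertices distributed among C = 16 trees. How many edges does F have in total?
40 (Each of the 16 component trees on V_i vertices has V_i - 1 edges; summing gives V - C = 56 - 16 = 40)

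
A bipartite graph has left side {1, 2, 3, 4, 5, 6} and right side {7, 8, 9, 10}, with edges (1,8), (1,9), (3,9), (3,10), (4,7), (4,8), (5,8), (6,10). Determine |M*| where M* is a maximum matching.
4 (matching: (1,9), (3,10), (4,7), (5,8); upper bound min(|L|,|R|) = min(6,4) = 4)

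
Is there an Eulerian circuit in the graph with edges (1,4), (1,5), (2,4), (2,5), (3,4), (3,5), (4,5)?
Yes (the graph is connected and all 5 vertices have even degree)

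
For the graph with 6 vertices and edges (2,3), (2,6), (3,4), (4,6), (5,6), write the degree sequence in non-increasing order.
[3, 2, 2, 2, 1, 0] (degrees: deg(1)=0, deg(2)=2, deg(3)=2, deg(4)=2, deg(5)=1, deg(6)=3)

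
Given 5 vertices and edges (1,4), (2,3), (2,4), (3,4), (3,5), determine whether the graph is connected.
Yes (BFS from 1 visits [1, 4, 2, 3, 5] — all 5 vertices reached)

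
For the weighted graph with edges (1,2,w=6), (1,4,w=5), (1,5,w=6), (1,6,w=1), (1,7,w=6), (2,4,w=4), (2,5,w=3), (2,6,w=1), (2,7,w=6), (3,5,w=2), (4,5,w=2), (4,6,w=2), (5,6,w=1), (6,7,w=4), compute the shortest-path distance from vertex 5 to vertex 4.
2 (path: 5 -> 4; weights 2 = 2)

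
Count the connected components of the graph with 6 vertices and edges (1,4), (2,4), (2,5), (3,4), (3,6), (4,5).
1 (components: {1, 2, 3, 4, 5, 6})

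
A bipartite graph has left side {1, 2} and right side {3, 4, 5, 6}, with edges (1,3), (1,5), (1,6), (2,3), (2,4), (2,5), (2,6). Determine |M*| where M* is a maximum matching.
2 (matching: (1,6), (2,5); upper bound min(|L|,|R|) = min(2,4) = 2)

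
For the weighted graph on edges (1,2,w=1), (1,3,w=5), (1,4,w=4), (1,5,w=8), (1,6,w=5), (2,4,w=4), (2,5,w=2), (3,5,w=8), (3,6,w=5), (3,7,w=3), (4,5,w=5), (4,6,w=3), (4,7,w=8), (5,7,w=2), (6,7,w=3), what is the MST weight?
14 (MST edges: (1,2,w=1), (2,5,w=2), (3,7,w=3), (4,6,w=3), (5,7,w=2), (6,7,w=3); sum of weights 1 + 2 + 3 + 3 + 2 + 3 = 14)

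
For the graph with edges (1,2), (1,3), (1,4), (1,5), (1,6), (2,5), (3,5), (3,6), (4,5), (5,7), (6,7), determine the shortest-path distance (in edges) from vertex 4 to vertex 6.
2 (path: 4 -> 1 -> 6, 2 edges)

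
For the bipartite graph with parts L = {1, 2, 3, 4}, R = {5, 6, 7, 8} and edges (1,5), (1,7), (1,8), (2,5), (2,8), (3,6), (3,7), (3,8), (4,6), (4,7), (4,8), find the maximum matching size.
4 (matching: (1,8), (2,5), (3,7), (4,6); upper bound min(|L|,|R|) = min(4,4) = 4)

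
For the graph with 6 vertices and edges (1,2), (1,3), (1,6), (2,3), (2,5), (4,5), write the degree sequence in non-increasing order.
[3, 3, 2, 2, 1, 1] (degrees: deg(1)=3, deg(2)=3, deg(3)=2, deg(4)=1, deg(5)=2, deg(6)=1)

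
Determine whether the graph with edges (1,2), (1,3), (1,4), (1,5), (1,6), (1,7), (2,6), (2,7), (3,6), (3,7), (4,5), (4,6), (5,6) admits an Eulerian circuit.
No (6 vertices have odd degree: {2, 3, 4, 5, 6, 7}; Eulerian circuit requires 0)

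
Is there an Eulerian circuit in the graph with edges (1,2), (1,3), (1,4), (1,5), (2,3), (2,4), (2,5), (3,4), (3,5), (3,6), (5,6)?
No (2 vertices have odd degree: {3, 4}; Eulerian circuit requires 0)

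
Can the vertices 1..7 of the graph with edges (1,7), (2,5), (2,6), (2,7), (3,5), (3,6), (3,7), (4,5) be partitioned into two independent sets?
Yes. Partition: {1, 2, 3, 4}, {5, 6, 7}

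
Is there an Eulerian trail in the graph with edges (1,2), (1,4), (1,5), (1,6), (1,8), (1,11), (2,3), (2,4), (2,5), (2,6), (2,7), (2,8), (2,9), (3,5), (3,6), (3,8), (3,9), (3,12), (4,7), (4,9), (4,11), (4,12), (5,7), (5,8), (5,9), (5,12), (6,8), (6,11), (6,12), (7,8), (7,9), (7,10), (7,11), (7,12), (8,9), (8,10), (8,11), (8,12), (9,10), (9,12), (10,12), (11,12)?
Yes (the graph is connected and exactly 2 vertices have odd degree: {5, 12}; any Eulerian path must start and end at those)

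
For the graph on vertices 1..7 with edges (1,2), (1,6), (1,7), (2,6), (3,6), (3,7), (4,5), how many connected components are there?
2 (components: {1, 2, 3, 6, 7}, {4, 5})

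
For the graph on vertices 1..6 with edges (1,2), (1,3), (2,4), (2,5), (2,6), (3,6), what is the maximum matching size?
2 (matching: (2,5), (3,6); upper bound floor(n/2) = floor(6/2) = 3)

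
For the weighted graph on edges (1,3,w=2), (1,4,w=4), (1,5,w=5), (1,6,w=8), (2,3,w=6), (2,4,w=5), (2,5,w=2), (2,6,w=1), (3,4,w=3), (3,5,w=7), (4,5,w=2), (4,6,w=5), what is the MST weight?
10 (MST edges: (1,3,w=2), (2,5,w=2), (2,6,w=1), (3,4,w=3), (4,5,w=2); sum of weights 2 + 2 + 1 + 3 + 2 = 10)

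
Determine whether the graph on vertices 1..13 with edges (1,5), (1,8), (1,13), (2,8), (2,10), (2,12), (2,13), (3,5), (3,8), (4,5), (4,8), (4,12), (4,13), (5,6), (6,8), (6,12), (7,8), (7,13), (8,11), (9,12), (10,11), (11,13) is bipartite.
Yes. Partition: {1, 2, 3, 4, 6, 7, 9, 11}, {5, 8, 10, 12, 13}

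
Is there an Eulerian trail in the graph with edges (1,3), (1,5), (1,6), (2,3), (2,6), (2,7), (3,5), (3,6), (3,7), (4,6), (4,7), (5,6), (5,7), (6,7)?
No (4 vertices have odd degree: {1, 2, 3, 7}; Eulerian path requires 0 or 2)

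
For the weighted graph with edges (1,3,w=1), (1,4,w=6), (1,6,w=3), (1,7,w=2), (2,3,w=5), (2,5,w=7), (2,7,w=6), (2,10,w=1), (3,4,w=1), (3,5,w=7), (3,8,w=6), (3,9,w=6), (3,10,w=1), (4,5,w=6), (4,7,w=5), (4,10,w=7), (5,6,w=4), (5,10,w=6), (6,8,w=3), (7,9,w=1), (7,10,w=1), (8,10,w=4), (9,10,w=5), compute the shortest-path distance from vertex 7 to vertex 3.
2 (path: 7 -> 10 -> 3; weights 1 + 1 = 2)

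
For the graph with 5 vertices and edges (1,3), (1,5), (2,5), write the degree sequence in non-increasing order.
[2, 2, 1, 1, 0] (degrees: deg(1)=2, deg(2)=1, deg(3)=1, deg(4)=0, deg(5)=2)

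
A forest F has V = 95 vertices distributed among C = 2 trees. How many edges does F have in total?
93 (Each of the 2 component trees on V_i vertices has V_i - 1 edges; summing gives V - C = 95 - 2 = 93)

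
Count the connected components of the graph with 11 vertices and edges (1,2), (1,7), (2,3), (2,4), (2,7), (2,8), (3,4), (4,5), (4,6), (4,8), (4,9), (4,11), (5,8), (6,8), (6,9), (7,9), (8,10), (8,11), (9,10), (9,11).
1 (components: {1, 2, 3, 4, 5, 6, 7, 8, 9, 10, 11})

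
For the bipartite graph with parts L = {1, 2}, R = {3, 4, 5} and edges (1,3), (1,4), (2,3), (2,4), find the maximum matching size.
2 (matching: (1,4), (2,3); upper bound min(|L|,|R|) = min(2,3) = 2)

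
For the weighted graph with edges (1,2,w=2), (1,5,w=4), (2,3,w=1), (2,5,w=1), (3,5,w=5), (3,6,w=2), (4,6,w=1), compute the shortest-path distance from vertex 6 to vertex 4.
1 (path: 6 -> 4; weights 1 = 1)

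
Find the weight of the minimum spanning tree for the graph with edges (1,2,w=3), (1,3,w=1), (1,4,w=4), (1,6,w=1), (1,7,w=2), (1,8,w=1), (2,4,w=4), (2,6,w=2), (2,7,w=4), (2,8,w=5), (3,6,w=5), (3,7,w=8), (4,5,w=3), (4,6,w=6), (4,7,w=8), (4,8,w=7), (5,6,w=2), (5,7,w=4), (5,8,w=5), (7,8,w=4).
12 (MST edges: (1,3,w=1), (1,6,w=1), (1,7,w=2), (1,8,w=1), (2,6,w=2), (4,5,w=3), (5,6,w=2); sum of weights 1 + 1 + 2 + 1 + 2 + 3 + 2 = 12)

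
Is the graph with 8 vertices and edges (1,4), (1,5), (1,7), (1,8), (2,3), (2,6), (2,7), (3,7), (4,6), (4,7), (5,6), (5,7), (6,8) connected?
Yes (BFS from 1 visits [1, 4, 5, 7, 8, 6, 2, 3] — all 8 vertices reached)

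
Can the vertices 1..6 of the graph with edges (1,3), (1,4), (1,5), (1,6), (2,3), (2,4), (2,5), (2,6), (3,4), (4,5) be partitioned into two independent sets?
No (odd cycle of length 3: 3 -> 1 -> 4 -> 3)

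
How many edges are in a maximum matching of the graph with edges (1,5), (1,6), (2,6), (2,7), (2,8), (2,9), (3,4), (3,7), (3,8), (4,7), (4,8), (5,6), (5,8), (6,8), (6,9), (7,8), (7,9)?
4 (matching: (1,6), (2,9), (4,7), (5,8); upper bound floor(n/2) = floor(9/2) = 4)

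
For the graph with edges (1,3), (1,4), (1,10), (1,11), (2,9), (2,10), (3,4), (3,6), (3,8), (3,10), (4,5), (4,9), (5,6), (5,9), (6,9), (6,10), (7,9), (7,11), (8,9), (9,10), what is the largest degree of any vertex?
7 (attained at vertex 9)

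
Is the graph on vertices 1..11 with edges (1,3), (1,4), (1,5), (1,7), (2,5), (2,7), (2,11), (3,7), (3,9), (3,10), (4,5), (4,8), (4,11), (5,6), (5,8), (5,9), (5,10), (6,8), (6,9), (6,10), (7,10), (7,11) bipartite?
No (odd cycle of length 3: 5 -> 1 -> 4 -> 5)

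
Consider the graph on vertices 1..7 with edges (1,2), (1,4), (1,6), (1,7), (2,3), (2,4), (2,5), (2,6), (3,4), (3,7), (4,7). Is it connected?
Yes (BFS from 1 visits [1, 2, 4, 6, 7, 3, 5] — all 7 vertices reached)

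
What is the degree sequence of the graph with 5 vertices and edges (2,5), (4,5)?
[2, 1, 1, 0, 0] (degrees: deg(1)=0, deg(2)=1, deg(3)=0, deg(4)=1, deg(5)=2)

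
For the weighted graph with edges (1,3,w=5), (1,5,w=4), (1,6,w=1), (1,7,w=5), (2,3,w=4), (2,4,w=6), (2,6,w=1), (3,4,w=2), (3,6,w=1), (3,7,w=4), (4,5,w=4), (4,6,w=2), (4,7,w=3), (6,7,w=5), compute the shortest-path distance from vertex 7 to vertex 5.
7 (path: 7 -> 4 -> 5; weights 3 + 4 = 7)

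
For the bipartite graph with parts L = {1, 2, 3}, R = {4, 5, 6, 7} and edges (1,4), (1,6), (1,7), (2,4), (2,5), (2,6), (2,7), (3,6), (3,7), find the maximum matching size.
3 (matching: (1,7), (2,5), (3,6); upper bound min(|L|,|R|) = min(3,4) = 3)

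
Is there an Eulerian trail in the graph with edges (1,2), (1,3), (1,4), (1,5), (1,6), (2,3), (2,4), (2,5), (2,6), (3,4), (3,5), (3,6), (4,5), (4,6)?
No (4 vertices have odd degree: {1, 2, 3, 4}; Eulerian path requires 0 or 2)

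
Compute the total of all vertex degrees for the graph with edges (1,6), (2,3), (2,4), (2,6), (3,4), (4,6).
12 (handshake: sum of degrees = 2|E| = 2 x 6 = 12)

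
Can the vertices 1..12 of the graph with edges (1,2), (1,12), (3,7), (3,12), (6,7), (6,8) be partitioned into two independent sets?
Yes. Partition: {1, 3, 4, 5, 6, 9, 10, 11}, {2, 7, 8, 12}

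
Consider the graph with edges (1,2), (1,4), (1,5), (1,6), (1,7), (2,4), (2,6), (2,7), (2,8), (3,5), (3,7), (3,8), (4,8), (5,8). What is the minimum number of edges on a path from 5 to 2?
2 (path: 5 -> 1 -> 2, 2 edges)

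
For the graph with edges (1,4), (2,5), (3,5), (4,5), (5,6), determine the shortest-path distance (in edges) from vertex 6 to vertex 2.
2 (path: 6 -> 5 -> 2, 2 edges)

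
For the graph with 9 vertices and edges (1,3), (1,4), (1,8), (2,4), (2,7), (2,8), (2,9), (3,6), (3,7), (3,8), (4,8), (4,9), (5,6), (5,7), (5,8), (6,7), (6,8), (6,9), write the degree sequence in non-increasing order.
[6, 5, 4, 4, 4, 4, 3, 3, 3] (degrees: deg(1)=3, deg(2)=4, deg(3)=4, deg(4)=4, deg(5)=3, deg(6)=5, deg(7)=4, deg(8)=6, deg(9)=3)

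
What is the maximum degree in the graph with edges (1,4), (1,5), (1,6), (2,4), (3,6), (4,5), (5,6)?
3 (attained at vertices 1, 4, 5, 6)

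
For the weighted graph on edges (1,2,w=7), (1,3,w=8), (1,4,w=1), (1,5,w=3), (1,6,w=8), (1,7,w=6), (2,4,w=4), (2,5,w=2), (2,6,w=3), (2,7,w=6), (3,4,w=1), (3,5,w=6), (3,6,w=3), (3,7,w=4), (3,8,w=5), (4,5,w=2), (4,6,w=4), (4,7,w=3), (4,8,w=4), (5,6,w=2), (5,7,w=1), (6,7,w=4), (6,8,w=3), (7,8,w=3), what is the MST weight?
12 (MST edges: (1,4,w=1), (2,5,w=2), (3,4,w=1), (4,5,w=2), (5,6,w=2), (5,7,w=1), (6,8,w=3); sum of weights 1 + 2 + 1 + 2 + 2 + 1 + 3 = 12)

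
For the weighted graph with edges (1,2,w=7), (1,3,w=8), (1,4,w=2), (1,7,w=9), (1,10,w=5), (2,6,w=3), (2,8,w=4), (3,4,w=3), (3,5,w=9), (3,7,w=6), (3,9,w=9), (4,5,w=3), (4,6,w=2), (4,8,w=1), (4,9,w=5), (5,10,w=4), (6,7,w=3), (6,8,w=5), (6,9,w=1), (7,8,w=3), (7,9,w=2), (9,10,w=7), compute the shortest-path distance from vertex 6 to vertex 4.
2 (path: 6 -> 4; weights 2 = 2)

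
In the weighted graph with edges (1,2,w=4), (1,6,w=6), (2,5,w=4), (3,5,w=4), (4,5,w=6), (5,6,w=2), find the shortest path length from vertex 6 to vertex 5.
2 (path: 6 -> 5; weights 2 = 2)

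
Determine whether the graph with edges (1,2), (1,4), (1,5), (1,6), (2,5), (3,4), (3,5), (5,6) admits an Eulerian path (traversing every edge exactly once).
Yes — and in fact it has an Eulerian circuit (the graph is connected and all 6 vertices have even degree)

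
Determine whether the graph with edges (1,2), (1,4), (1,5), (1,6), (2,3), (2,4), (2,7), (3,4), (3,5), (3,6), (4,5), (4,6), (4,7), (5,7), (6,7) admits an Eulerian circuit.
Yes (the graph is connected and all 7 vertices have even degree)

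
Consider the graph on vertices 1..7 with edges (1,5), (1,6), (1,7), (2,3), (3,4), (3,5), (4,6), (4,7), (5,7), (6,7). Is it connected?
Yes (BFS from 1 visits [1, 5, 6, 7, 3, 4, 2] — all 7 vertices reached)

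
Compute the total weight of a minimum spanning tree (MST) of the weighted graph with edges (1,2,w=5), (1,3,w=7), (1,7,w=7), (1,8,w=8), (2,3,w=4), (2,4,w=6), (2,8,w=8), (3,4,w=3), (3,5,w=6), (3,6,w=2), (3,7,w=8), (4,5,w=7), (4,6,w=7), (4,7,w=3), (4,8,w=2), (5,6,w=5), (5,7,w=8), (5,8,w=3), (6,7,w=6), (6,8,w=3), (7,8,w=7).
22 (MST edges: (1,2,w=5), (2,3,w=4), (3,4,w=3), (3,6,w=2), (4,7,w=3), (4,8,w=2), (5,8,w=3); sum of weights 5 + 4 + 3 + 2 + 3 + 2 + 3 = 22)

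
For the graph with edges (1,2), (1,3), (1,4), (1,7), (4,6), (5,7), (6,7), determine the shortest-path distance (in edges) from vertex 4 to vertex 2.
2 (path: 4 -> 1 -> 2, 2 edges)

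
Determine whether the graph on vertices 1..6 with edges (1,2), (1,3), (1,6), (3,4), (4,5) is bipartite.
Yes. Partition: {1, 4}, {2, 3, 5, 6}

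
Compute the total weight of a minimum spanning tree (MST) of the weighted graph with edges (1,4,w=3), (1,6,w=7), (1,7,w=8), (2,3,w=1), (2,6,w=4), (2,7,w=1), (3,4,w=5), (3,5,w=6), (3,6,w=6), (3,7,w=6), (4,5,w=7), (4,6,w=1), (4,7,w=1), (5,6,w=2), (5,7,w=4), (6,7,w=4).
9 (MST edges: (1,4,w=3), (2,3,w=1), (2,7,w=1), (4,6,w=1), (4,7,w=1), (5,6,w=2); sum of weights 3 + 1 + 1 + 1 + 1 + 2 = 9)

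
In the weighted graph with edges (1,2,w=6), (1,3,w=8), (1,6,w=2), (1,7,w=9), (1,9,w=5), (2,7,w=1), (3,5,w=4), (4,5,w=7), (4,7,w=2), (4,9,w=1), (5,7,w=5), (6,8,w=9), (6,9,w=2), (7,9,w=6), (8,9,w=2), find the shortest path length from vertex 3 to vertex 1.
8 (path: 3 -> 1; weights 8 = 8)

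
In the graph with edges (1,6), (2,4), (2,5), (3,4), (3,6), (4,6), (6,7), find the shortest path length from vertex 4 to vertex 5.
2 (path: 4 -> 2 -> 5, 2 edges)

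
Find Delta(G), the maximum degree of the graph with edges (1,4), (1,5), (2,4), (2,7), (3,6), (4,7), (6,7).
3 (attained at vertices 4, 7)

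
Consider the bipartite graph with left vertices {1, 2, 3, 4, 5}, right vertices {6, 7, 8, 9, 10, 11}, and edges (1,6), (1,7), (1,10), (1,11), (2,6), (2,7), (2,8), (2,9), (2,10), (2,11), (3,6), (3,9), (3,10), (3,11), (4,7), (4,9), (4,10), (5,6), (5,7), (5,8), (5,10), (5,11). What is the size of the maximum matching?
5 (matching: (1,11), (2,10), (3,9), (4,7), (5,8); upper bound min(|L|,|R|) = min(5,6) = 5)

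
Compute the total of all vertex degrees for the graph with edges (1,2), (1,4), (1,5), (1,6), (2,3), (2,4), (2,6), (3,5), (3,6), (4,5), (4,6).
22 (handshake: sum of degrees = 2|E| = 2 x 11 = 22)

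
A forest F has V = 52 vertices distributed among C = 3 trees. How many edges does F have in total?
49 (Each of the 3 component trees on V_i vertices has V_i - 1 edges; summing gives V - C = 52 - 3 = 49)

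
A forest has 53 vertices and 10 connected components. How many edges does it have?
43 (Each of the 10 component trees on V_i vertices has V_i - 1 edges; summing gives V - C = 53 - 10 = 43)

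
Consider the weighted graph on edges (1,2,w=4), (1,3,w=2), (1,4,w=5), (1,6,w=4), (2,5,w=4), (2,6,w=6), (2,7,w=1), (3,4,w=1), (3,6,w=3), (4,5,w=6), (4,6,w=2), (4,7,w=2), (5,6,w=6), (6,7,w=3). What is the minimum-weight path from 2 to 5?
4 (path: 2 -> 5; weights 4 = 4)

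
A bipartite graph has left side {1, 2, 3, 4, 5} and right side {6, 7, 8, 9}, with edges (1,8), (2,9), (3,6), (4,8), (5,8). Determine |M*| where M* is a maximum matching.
3 (matching: (1,8), (2,9), (3,6); upper bound min(|L|,|R|) = min(5,4) = 4)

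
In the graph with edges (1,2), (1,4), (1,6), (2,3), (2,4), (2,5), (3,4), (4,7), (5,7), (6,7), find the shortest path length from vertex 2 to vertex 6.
2 (path: 2 -> 1 -> 6, 2 edges)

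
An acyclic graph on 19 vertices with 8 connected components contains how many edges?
11 (Each of the 8 component trees on V_i vertices has V_i - 1 edges; summing gives V - C = 19 - 8 = 11)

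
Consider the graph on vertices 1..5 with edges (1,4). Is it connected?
No, it has 4 components: {1, 4}, {2}, {3}, {5}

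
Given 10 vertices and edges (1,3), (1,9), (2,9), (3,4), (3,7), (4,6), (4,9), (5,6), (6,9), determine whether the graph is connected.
No, it has 3 components: {1, 2, 3, 4, 5, 6, 7, 9}, {8}, {10}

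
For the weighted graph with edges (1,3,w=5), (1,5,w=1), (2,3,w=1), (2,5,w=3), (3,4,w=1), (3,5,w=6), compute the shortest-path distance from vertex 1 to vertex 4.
6 (path: 1 -> 3 -> 4; weights 5 + 1 = 6)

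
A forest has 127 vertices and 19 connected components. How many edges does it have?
108 (Each of the 19 component trees on V_i vertices has V_i - 1 edges; summing gives V - C = 127 - 19 = 108)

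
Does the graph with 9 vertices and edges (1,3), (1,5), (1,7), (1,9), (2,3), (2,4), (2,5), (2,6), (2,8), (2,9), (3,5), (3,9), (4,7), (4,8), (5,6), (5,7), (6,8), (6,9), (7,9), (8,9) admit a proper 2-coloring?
No (odd cycle of length 3: 7 -> 1 -> 5 -> 7)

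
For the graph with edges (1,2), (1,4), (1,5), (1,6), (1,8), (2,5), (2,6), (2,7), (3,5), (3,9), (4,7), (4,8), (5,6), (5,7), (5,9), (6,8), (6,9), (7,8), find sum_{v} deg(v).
36 (handshake: sum of degrees = 2|E| = 2 x 18 = 36)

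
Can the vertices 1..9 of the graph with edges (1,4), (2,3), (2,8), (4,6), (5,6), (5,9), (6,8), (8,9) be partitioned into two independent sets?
Yes. Partition: {1, 2, 6, 7, 9}, {3, 4, 5, 8}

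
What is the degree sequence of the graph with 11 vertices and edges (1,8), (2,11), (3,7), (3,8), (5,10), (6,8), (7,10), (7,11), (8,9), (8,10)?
[5, 3, 3, 2, 2, 1, 1, 1, 1, 1, 0] (degrees: deg(1)=1, deg(2)=1, deg(3)=2, deg(4)=0, deg(5)=1, deg(6)=1, deg(7)=3, deg(8)=5, deg(9)=1, deg(10)=3, deg(11)=2)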